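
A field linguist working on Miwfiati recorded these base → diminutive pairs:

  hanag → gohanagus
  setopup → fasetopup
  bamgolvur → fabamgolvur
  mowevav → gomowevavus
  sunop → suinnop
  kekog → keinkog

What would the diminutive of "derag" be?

sunop and setopup both end in -p yet inflect differently (suinnop, fasetopup), so the final letter is not what conditions the rule; the last vowel is.
"derag" has last vowel 'a'. The stems whose last vowel is 'a' (hanag → gohanagus, mowevav → gomowevavus) add go- … -us around the stem.
The other patterns: stems whose last vowel is 'o' insert -in- after the first vowel; stems whose last vowel is 'u' add the prefix fa-.
So derag → goderagus.

goderagus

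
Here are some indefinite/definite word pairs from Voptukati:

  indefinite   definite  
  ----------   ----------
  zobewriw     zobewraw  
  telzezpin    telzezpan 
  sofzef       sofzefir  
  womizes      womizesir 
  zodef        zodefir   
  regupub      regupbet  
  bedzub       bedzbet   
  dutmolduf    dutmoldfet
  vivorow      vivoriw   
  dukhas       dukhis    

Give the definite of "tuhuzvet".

sofzef and dutmolduf both end in -f yet inflect differently (sofzefir, dutmoldfet), so the final letter is not what conditions the rule; the last vowel is.
"tuhuzvet" has last vowel 'e'. The stems whose last vowel is 'e' (sofzef → sofzefir, womizes → womizesir, zodef → zodefir) add -ir.
So tuhuzvet → tuhuzvetir.

tuhuzvetir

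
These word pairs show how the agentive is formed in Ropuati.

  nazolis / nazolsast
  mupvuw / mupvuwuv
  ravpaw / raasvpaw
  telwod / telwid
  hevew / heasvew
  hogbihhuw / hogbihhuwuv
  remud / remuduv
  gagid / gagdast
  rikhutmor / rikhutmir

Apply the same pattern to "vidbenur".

vidbenuruv

gagid and telwod both end in -d yet inflect differently (gagdast, telwid), so the final letter is not what conditions the rule; the last vowel is.
"vidbenur" has last vowel 'u'. The stems whose last vowel is 'u' (remud → remuduv, mupvuw → mupvuwuv, hogbihhuw → hogbihhuwuv) add -uv.
So vidbenur → vidbenuruv.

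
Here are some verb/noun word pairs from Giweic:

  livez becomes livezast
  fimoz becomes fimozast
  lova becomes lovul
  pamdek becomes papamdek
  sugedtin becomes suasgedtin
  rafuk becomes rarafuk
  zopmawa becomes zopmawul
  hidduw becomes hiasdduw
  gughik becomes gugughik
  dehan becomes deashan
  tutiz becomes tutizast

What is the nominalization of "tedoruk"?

tetedoruk

pamdek and livez both have last vowel 'e' yet inflect differently (papamdek, livezast), so the last vowel is not what conditions the rule; the final letter is.
"tedoruk" ends in -k. The stems ending in -k (pamdek → papamdek, gughik → gugughik, rafuk → rarafuk) repeat the first consonant+vowel as a prefix.
So tedoruk → tetedoruk.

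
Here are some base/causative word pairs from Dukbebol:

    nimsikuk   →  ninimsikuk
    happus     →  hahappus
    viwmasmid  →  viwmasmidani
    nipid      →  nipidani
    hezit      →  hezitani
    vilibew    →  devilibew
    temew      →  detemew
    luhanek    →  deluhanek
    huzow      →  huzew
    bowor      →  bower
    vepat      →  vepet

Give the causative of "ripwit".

ripwitani

"ripwit" has last vowel 'i'. The stems whose last vowel is 'i' (viwmasmid → viwmasmidani, nipid → nipidani, hezit → hezitani) add -ani.
So ripwit → ripwitani.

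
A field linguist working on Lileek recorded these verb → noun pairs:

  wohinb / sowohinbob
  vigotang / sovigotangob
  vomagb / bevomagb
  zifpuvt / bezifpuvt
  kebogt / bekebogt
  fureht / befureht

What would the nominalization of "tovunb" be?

sotovunbob

wohinb and vomagb both end in -b yet inflect differently (sowohinbob, bevomagb), so the final letter is not what conditions the rule; the second-to-last letter is.
"tovunb" has second-to-last letter 'n'. The stems whose second-to-last letter is 'n' (wohinb → sowohinbob, vigotang → sovigotangob) add so- … -ob around the stem.
The other pattern: stems whose second-to-last letter is 'g', 'h' or 'v' add the prefix be-.
So tovunb → sotovunbob.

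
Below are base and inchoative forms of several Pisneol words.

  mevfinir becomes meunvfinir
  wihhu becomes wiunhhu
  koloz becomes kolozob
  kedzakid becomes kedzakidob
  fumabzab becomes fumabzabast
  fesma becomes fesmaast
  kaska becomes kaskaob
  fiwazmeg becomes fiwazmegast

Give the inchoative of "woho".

fesma and kaska both end in -a yet inflect differently (fesmaast, kaskaob), so the final letter is not what conditions the rule; the first letter is.
"woho" begins with w-. The one such stem in the data (wihhu → wiunhhu) inserts -un- after the first vowel (as does mevfinir), so the same rule applies.
The other patterns: stems beginning with f- add -ast; stems beginning with k- add -ob.
So woho → wounho.

wounho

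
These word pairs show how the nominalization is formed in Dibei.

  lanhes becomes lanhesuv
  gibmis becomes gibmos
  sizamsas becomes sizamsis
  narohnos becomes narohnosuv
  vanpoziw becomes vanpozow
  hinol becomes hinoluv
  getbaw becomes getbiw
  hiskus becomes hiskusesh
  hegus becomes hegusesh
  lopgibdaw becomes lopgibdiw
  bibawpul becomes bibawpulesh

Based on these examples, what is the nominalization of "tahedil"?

gibmis and hegus both end in -s yet inflect differently (gibmos, hegusesh), so the final letter is not what conditions the rule; the last vowel is.
"tahedil" has last vowel 'i'. The stems whose last vowel is 'i' (gibmis → gibmos, vanpoziw → vanpozow) change the last vowel to 'o'.
So tahedil → tahedol.

tahedol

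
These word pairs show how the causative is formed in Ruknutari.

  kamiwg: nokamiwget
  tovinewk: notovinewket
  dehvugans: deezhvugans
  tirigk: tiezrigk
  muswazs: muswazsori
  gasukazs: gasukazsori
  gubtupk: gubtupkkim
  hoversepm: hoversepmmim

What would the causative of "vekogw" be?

"vekogw" has second-to-last letter 'g'. The one such stem in the data (tirigk → tiezrigk) inserts -ez- after the first vowel (as does dehvugans), so the same rule applies.
So vekogw → veezkogw.

veezkogw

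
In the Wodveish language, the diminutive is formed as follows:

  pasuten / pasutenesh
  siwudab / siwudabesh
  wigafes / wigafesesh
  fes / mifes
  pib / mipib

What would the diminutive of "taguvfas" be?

taguvfasesh

wigafes and fes both end in -s yet inflect differently (wigafesesh, mifes), so the final letter is not what conditions the rule; the number of vowels is.
"taguvfas" has 3 vowels. The stems with 3 vowels (pasuten → pasutenesh, siwudab → siwudabesh, wigafes → wigafesesh) add -esh.
So taguvfas → taguvfasesh.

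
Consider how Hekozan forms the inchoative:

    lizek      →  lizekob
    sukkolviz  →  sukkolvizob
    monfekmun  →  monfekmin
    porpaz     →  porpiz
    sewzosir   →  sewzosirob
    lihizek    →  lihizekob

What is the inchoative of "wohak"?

sukkolviz and porpaz both end in -z yet inflect differently (sukkolvizob, porpiz), so the final letter is not what conditions the rule; the last vowel is.
"wohak" has last vowel 'a'. The one such stem in the data (porpaz → porpiz) changes the last vowel to 'i' (as does monfekmun), so the same rule applies.
The other pattern: stems whose last vowel is 'e' or 'i' add -ob.
So wohak → wohik.

wohik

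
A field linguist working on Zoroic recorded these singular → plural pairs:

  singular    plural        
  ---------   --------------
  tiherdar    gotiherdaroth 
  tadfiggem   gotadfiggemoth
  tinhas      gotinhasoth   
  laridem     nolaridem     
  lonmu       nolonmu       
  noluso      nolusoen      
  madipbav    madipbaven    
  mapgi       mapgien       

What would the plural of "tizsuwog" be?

"tizsuwog" begins with t-. The stems beginning with t- (tiherdar → gotiherdaroth, tadfiggem → gotadfiggemoth, tinhas → gotinhasoth) add go- … -oth around the stem.
The other patterns: stems beginning with l- add the prefix no-; stems beginning with m- or n- add -en.
So tizsuwog → gotizsuwogoth.

gotizsuwogoth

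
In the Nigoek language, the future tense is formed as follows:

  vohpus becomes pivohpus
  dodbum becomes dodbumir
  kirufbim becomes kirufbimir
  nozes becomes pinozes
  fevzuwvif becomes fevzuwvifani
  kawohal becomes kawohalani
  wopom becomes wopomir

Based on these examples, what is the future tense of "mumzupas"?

pimumzupas

kirufbim and fevzuwvif both have last vowel 'i' yet inflect differently (kirufbimir, fevzuwvifani), so the last vowel is not what conditions the rule; the final letter is.
"mumzupas" ends in -s. The stems ending in -s (vohpus → pivohpus, nozes → pinozes) add the prefix pi-.
The other patterns: stems ending in -m add -ir; stems ending in -f or -l add -ani.
So mumzupas → pimumzupas.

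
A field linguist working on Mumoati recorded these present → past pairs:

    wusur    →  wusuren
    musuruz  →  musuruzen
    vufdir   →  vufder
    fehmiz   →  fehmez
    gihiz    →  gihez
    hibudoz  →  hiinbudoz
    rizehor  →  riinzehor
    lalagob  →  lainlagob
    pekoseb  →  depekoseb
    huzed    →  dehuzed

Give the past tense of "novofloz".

noinvofloz

wusur and vufdir both end in -r yet inflect differently (wusuren, vufder), so the final letter is not what conditions the rule; the last vowel is.
"novofloz" has last vowel 'o'. The stems whose last vowel is 'o' (hibudoz → hiinbudoz, rizehor → riinzehor, lalagob → lainlagob) insert -in- after the first vowel.
So novofloz → noinvofloz.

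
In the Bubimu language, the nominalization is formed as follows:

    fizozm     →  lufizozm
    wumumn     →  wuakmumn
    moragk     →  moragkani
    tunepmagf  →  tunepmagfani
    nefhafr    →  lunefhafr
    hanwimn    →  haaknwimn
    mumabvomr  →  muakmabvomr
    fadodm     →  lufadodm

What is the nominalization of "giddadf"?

lugiddadf

mumabvomr and nefhafr both end in -r yet inflect differently (muakmabvomr, lunefhafr), so the final letter is not what conditions the rule; the second-to-last letter is.
"giddadf" has second-to-last letter 'd'. The one such stem in the data (fadodm → lufadodm) adds the prefix lu-, so the same rule applies.
The other patterns: stems whose second-to-last letter is 'g' add -ani; stems whose second-to-last letter is 'm' insert -ak- after the first vowel.
So giddadf → lugiddadf.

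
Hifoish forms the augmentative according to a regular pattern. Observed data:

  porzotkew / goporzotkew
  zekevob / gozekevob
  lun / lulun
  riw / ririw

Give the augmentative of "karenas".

"karenas" has 3 vowels. The stems with 3 vowels (porzotkew → goporzotkew, zekevob → gozekevob) add the prefix go-.
The other pattern: stems with 1 vowel repeat the first consonant+vowel as a prefix.
So karenas → gokarenas.

gokarenas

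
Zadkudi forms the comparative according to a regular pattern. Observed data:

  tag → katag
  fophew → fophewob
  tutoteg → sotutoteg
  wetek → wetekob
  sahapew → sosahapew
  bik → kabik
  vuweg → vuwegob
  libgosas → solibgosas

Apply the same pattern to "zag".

kazag

tag and vuweg both end in -g yet inflect differently (katag, vuwegob), so the final letter is not what conditions the rule; the number of vowels is.
"zag" has 1 vowel. The stems with 1 vowel (bik → kabik, tag → katag) add the prefix ka-.
So zag → kazag.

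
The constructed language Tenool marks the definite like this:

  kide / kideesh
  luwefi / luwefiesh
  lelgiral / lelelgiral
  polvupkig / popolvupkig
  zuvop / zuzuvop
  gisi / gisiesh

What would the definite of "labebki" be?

labebkiesh

luwefi and polvupkig both have last vowel 'i' yet inflect differently (luwefiesh, popolvupkig), so the last vowel is not what conditions the rule; whether the stem ends in a vowel or a consonant is.
"labebki" ends in a vowel. The stems ending in a vowel (kide → kideesh, luwefi → luwefiesh, gisi → gisiesh) add -esh.
The other pattern: stems ending in a consonant repeat the first consonant+vowel as a prefix.
So labebki → labebkiesh.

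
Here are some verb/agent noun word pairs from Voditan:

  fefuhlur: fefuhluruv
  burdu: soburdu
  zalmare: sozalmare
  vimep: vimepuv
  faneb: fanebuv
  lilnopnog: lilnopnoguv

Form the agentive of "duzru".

soduzru

"duzru" ends in a vowel. The stems ending in a vowel (zalmare → sozalmare, burdu → soburdu) add the prefix so-.
The other pattern: stems ending in a consonant add -uv.
So duzru → soduzru.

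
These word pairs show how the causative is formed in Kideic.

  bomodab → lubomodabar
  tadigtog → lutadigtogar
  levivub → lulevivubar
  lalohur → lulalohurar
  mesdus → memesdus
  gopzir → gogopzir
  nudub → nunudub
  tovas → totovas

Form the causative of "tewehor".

lalohur and gopzir both end in -r yet inflect differently (lulalohurar, gogopzir), so the final letter is not what conditions the rule; the number of vowels is.
"tewehor" has 3 vowels. The stems with 3 vowels (bomodab → lubomodabar, tadigtog → lutadigtogar, levivub → lulevivubar) add lu- … -ar around the stem.
The other pattern: stems with 2 vowels repeat the first consonant+vowel as a prefix.
So tewehor → lutewehorar.

lutewehorar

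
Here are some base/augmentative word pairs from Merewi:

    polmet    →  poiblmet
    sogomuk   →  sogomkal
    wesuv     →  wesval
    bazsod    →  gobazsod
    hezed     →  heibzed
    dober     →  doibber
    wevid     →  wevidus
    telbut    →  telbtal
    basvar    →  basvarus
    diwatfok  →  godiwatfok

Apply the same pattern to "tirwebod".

gotirwebod

sogomuk and diwatfok both end in -k yet inflect differently (sogomkal, godiwatfok), so the final letter is not what conditions the rule; the last vowel is.
"tirwebod" has last vowel 'o'. The stems whose last vowel is 'o' (diwatfok → godiwatfok, bazsod → gobazsod) add the prefix go-.
The other patterns: stems whose last vowel is 'u' delete the last vowel and add -al; stems whose last vowel is 'a' or 'i' add -us; stems whose last vowel is 'e' insert -ib- after the first vowel.
So tirwebod → gotirwebod.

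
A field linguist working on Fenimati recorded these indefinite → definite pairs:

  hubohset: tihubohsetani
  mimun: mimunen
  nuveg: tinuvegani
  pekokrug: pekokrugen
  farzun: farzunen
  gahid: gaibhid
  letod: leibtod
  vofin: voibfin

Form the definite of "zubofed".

tizubofedani

nuveg and pekokrug both end in -g yet inflect differently (tinuvegani, pekokrugen), so the final letter is not what conditions the rule; the last vowel is.
"zubofed" has last vowel 'e'. The stems whose last vowel is 'e' (hubohset → tihubohsetani, nuveg → tinuvegani) add ti- … -ani around the stem.
The other patterns: stems whose last vowel is 'u' add -en; stems whose last vowel is 'i' or 'o' insert -ib- after the first vowel.
So zubofed → tizubofedani.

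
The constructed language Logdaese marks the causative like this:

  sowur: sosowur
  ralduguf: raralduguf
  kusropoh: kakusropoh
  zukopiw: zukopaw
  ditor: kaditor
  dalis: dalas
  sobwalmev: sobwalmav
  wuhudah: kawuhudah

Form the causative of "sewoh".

kasewoh

"sewoh" has last vowel 'o'. The stems whose last vowel is 'o' (kusropoh → kakusropoh, ditor → kaditor) add the prefix ka-.
So sewoh → kasewoh.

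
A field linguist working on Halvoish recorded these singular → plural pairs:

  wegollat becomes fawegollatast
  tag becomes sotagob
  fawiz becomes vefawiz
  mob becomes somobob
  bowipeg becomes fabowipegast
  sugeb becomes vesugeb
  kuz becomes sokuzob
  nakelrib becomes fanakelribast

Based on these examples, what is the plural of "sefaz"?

vesefaz

"sefaz" has 2 vowels. The stems with 2 vowels (sugeb → vesugeb, fawiz → vefawiz) add the prefix ve-.
So sefaz → vesefaz.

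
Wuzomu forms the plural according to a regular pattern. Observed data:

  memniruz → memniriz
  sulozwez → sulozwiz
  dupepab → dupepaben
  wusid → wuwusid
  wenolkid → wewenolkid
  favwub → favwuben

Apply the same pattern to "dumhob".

dumhoben

memniruz and favwub both have last vowel 'u' yet inflect differently (memniriz, favwuben), so the last vowel is not what conditions the rule; the final letter is.
"dumhob" ends in -b. The stems ending in -b (dupepab → dupepaben, favwub → favwuben) add -en.
So dumhob → dumhoben.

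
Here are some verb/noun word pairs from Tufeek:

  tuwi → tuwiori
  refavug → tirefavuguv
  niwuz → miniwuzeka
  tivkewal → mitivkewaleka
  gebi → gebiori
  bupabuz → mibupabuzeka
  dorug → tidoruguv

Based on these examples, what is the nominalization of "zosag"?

refavug and bupabuz both have last vowel 'u' yet inflect differently (tirefavuguv, mibupabuzeka), so the last vowel is not what conditions the rule; the final letter is.
"zosag" ends in -g. The stems ending in -g (refavug → tirefavuguv, dorug → tidoruguv) add ti- … -uv around the stem.
So zosag → tizosaguv.

tizosaguv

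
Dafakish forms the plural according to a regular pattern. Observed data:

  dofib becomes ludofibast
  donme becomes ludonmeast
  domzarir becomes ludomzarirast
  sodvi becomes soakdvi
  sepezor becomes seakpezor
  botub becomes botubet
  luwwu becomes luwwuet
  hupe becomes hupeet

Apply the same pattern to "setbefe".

domzarir and sepezor both end in -r yet inflect differently (ludomzarirast, seakpezor), so the final letter is not what conditions the rule; the first letter is.
"setbefe" begins with s-. The stems beginning with s- (sodvi → soakdvi, sepezor → seakpezor) insert -ak- after the first vowel.
So setbefe → seaktbefe.

seaktbefe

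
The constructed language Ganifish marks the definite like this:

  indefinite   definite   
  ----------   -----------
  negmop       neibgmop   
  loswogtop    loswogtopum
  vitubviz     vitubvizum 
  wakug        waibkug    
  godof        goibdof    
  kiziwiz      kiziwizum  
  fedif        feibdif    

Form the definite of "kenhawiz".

kenhawizum

loswogtop and negmop both end in -p yet inflect differently (loswogtopum, neibgmop), so the final letter is not what conditions the rule; the number of vowels is.
"kenhawiz" has 3 vowels. The stems with 3 vowels (kiziwiz → kiziwizum, vitubviz → vitubvizum, loswogtop → loswogtopum) add -um.
The other pattern: stems with 2 vowels insert -ib- after the first vowel.
So kenhawiz → kenhawizum.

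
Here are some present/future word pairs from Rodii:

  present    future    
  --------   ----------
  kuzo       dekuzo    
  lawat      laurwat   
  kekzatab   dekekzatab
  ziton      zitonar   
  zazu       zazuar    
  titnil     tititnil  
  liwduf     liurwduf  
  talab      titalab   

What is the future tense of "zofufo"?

talab and kekzatab both end in -b yet inflect differently (titalab, dekekzatab), so the final letter is not what conditions the rule; the first letter is.
"zofufo" begins with z-. The stems beginning with z- (zazu → zazuar, ziton → zitonar) add -ar.
The other patterns: stems beginning with l- insert -ur- after the first vowel; stems beginning with t- add the prefix ti-; stems beginning with k- add the prefix de-.
So zofufo → zofufoar.

zofufoar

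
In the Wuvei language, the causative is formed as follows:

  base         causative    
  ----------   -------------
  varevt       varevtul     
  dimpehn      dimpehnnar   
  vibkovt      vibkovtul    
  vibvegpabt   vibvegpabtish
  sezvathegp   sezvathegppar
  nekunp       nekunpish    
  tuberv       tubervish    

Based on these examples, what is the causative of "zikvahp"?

sezvathegp and nekunp both end in -p yet inflect differently (sezvathegppar, nekunpish), so the final letter is not what conditions the rule; the second-to-last letter is.
"zikvahp" has second-to-last letter 'h'. The one such stem in the data (dimpehn → dimpehnnar) doubles the final consonant and adds -ar (as does sezvathegp), so the same rule applies.
The other patterns: stems whose second-to-last letter is 'v' add -ul; stems whose second-to-last letter is 'b', 'n' or 'r' add -ish.
So zikvahp → zikvahppar.

zikvahppar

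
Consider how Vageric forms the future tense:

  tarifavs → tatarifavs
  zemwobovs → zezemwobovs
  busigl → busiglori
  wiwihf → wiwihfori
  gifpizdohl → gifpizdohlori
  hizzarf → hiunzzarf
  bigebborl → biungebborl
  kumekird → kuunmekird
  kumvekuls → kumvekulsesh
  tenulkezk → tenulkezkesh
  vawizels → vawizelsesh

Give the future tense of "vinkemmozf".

wiwihf and hizzarf both end in -f yet inflect differently (wiwihfori, hiunzzarf), so the final letter is not what conditions the rule; the second-to-last letter is.
"vinkemmozf" has second-to-last letter 'z'. The one such stem in the data (tenulkezk → tenulkezkesh) adds -esh, so the same rule applies.
The other patterns: stems whose second-to-last letter is 'v' repeat the first consonant+vowel as a prefix; stems whose second-to-last letter is 'g' or 'h' add -ori; stems whose second-to-last letter is 'r' insert -un- after the first vowel.
So vinkemmozf → vinkemmozfesh.

vinkemmozfesh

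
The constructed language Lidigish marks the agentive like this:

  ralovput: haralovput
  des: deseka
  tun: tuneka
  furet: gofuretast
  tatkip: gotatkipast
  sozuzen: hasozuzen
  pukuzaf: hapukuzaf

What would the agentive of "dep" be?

depeka

tun and sozuzen both end in -n yet inflect differently (tuneka, hasozuzen), so the final letter is not what conditions the rule; the number of vowels is.
"dep" has 1 vowel. The stems with 1 vowel (des → deseka, tun → tuneka) add -eka.
So dep → depeka.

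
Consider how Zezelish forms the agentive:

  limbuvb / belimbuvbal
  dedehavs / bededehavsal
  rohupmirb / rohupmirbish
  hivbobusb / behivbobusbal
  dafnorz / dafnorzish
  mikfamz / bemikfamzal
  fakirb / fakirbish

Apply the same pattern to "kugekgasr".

bekugekgasral

dafnorz and mikfamz both end in -z yet inflect differently (dafnorzish, bemikfamzal), so the final letter is not what conditions the rule; the second-to-last letter is.
"kugekgasr" has second-to-last letter 's'. The one such stem in the data (hivbobusb → behivbobusbal) adds be- … -al around the stem, so the same rule applies.
The other pattern: stems whose second-to-last letter is 'r' add -ish.
So kugekgasr → bekugekgasral.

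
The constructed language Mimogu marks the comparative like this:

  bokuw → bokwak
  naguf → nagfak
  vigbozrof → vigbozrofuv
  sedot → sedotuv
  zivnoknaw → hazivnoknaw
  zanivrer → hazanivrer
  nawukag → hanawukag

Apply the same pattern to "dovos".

naguf and vigbozrof both end in -f yet inflect differently (nagfak, vigbozrofuv), so the final letter is not what conditions the rule; the last vowel is.
"dovos" has last vowel 'o'. The stems whose last vowel is 'o' (vigbozrof → vigbozrofuv, sedot → sedotuv) add -uv.
So dovos → dovosuv.

dovosuv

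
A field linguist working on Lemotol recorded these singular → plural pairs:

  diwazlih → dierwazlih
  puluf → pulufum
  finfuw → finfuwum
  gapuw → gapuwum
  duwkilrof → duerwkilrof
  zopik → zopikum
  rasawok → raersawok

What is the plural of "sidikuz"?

rasawok and zopik both end in -k yet inflect differently (raersawok, zopikum), so the final letter is not what conditions the rule; the number of vowels is.
"sidikuz" has 3 vowels. The stems with 3 vowels (rasawok → raersawok, duwkilrof → duerwkilrof, diwazlih → dierwazlih) insert -er- after the first vowel.
So sidikuz → sierdikuz.

sierdikuz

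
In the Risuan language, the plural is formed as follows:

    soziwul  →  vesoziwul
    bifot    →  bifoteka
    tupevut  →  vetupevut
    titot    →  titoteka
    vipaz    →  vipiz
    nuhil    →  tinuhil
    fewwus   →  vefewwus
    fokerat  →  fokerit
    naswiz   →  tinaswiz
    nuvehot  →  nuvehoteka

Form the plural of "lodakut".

velodakut

"lodakut" has last vowel 'u'. The stems whose last vowel is 'u' (soziwul → vesoziwul, tupevut → vetupevut, fewwus → vefewwus) add the prefix ve-.
So lodakut → velodakut.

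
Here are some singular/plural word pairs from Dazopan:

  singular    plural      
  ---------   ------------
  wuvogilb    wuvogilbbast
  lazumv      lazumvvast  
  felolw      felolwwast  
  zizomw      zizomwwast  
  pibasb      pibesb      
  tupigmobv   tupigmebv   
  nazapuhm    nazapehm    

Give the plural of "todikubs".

todikebs

wuvogilb and pibasb both end in -b yet inflect differently (wuvogilbbast, pibesb), so the final letter is not what conditions the rule; the second-to-last letter is.
"todikubs" has second-to-last letter 'b'. The one such stem in the data (tupigmobv → tupigmebv) changes the last vowel to 'e' (as do pibasb, nazapuhm), so the same rule applies.
The other pattern: stems whose second-to-last letter is 'l' or 'm' double the final consonant and add -ast.
So todikubs → todikebs.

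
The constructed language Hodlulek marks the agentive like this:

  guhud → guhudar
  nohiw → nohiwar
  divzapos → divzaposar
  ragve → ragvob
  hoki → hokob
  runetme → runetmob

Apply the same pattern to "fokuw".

"fokuw" ends in a consonant. The stems ending in a consonant (guhud → guhudar, nohiw → nohiwar, divzapos → divzaposar) add -ar.
The other pattern: stems ending in a vowel drop the final letter and add -ob.
So fokuw → fokuwar.

fokuwar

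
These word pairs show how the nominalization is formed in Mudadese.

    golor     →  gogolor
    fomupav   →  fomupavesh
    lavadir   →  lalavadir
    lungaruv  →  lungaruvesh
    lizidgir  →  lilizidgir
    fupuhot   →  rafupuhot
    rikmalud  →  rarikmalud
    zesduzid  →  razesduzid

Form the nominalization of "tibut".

ratibut

lizidgir and zesduzid both have last vowel 'i' yet inflect differently (lilizidgir, razesduzid), so the last vowel is not what conditions the rule; the final letter is.
"tibut" ends in -t. The one such stem in the data (fupuhot → rafupuhot) adds the prefix ra-, so the same rule applies.
The other patterns: stems ending in -r repeat the first consonant+vowel as a prefix; stems ending in -v add -esh.
So tibut → ratibut.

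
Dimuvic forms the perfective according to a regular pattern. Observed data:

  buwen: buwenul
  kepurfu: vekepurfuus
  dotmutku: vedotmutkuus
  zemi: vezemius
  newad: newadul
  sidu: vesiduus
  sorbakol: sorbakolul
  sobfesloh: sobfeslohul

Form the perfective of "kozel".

kozelul

sidu and sorbakol both begin with s- yet inflect differently (vesiduus, sorbakolul), so the first letter is not what conditions the rule; whether the stem ends in a vowel or a consonant is.
"kozel" ends in a consonant. The stems ending in a consonant (newad → newadul, sorbakol → sorbakolul, sobfesloh → sobfeslohul) add -ul.
So kozel → kozelul.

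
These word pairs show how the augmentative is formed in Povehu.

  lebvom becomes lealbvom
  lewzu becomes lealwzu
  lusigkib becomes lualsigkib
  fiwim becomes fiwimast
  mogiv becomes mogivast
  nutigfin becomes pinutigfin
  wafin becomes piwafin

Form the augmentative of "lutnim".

lualtnim

"lutnim" begins with l-. The stems beginning with l- (lebvom → lealbvom, lewzu → lealwzu, lusigkib → lualsigkib) insert -al- after the first vowel.
So lutnim → lualtnim.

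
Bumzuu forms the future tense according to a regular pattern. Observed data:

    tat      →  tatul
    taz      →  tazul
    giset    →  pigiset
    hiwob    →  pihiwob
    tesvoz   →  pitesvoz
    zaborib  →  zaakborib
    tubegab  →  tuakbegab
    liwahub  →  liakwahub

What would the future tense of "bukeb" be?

pibukeb

tat and giset both end in -t yet inflect differently (tatul, pigiset), so the final letter is not what conditions the rule; the number of vowels is.
"bukeb" has 2 vowels. The stems with 2 vowels (giset → pigiset, hiwob → pihiwob, tesvoz → pitesvoz) add the prefix pi-.
The other patterns: stems with 1 vowel add -ul; stems with 3 vowels insert -ak- after the first vowel.
So bukeb → pibukeb.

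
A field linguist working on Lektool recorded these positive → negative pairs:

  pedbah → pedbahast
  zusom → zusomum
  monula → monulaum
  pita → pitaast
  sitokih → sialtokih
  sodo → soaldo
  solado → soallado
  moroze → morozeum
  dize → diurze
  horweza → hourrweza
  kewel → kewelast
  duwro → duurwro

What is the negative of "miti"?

"miti" begins with m-. The stems beginning with m- (moroze → morozeum, monula → monulaum) add -um.
So miti → mitium.

mitium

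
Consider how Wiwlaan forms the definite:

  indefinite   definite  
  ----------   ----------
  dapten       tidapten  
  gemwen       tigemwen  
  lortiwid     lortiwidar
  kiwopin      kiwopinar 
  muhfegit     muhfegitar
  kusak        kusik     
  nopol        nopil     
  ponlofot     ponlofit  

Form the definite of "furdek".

tifurdek

dapten and kiwopin both end in -n yet inflect differently (tidapten, kiwopinar), so the final letter is not what conditions the rule; the last vowel is.
"furdek" has last vowel 'e'. The stems whose last vowel is 'e' (dapten → tidapten, gemwen → tigemwen) add the prefix ti-.
The other patterns: stems whose last vowel is 'i' add -ar; stems whose last vowel is 'a' or 'o' change the last vowel to 'i'.
So furdek → tifurdek.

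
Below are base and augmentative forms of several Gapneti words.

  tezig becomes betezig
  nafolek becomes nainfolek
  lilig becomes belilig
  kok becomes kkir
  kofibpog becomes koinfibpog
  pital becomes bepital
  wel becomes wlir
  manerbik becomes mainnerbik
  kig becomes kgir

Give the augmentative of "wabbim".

kig and lilig both end in -g yet inflect differently (kgir, belilig), so the final letter is not what conditions the rule; the number of vowels is.
"wabbim" has 2 vowels. The stems with 2 vowels (lilig → belilig, tezig → betezig, pital → bepital) add the prefix be-.
The other patterns: stems with 1 vowel delete the last vowel and add -ir; stems with 3 vowels insert -in- after the first vowel.
So wabbim → bewabbim.

bewabbim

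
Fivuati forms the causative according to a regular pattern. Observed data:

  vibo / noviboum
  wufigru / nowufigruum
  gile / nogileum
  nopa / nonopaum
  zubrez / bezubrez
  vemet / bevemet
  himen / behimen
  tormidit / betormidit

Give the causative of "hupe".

nohupeum

gile and zubrez both have last vowel 'e' yet inflect differently (nogileum, bezubrez), so the last vowel is not what conditions the rule; whether the stem ends in a vowel or a consonant is.
"hupe" ends in a vowel. The stems ending in a vowel (vibo → noviboum, wufigru → nowufigruum, gile → nogileum) add no- … -um around the stem.
The other pattern: stems ending in a consonant add the prefix be-.
So hupe → nohupeum.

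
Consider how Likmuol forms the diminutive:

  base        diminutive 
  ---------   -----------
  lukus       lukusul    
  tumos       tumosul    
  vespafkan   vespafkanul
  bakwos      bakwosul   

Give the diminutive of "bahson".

Every pair shown (lukus → lukusul, tumos → tumosul, vespafkan → vespafkanul, …) follows the same rule: add -ul.
So bahson → bahsonul.

bahsonul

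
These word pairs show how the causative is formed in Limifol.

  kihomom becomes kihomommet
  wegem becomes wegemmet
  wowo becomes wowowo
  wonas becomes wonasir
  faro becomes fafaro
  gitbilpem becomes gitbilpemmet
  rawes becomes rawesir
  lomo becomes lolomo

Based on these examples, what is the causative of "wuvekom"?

lomo and kihomom both have last vowel 'o' yet inflect differently (lolomo, kihomommet), so the last vowel is not what conditions the rule; the final letter is.
"wuvekom" ends in -m. The stems ending in -m (kihomom → kihomommet, gitbilpem → gitbilpemmet, wegem → wegemmet) double the final consonant and add -et.
So wuvekom → wuvekommet.

wuvekommet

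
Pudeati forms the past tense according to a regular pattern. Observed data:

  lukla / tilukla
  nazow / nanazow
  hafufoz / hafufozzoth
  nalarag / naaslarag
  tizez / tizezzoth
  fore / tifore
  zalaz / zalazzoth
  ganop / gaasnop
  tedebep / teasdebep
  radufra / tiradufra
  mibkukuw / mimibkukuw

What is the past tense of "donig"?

"donig" ends in -g. The one such stem in the data (nalarag → naaslarag) inserts -as- after the first vowel (as do tedebep, ganop), so the same rule applies.
So donig → doasnig.

doasnig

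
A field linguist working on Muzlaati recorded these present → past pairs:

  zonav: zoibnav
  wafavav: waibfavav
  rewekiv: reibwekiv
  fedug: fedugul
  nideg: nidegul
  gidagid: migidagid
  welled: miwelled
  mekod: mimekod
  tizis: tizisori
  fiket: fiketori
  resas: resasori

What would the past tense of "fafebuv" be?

faibfebuv

rewekiv and gidagid both have last vowel 'i' yet inflect differently (reibwekiv, migidagid), so the last vowel is not what conditions the rule; the final letter is.
"fafebuv" ends in -v. The stems ending in -v (zonav → zoibnav, wafavav → waibfavav, rewekiv → reibwekiv) insert -ib- after the first vowel.
So fafebuv → faibfebuv.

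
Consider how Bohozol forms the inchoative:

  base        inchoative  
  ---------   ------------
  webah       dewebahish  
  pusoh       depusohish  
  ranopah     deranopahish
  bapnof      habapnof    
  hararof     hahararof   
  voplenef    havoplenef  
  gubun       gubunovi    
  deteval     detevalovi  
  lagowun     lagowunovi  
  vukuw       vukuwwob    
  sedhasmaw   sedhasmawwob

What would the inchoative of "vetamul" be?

pusoh and bapnof both have last vowel 'o' yet inflect differently (depusohish, habapnof), so the last vowel is not what conditions the rule; the final letter is.
"vetamul" ends in -l. The one such stem in the data (deteval → detevalovi) adds -ovi, so the same rule applies.
The other patterns: stems ending in -h add de- … -ish around the stem; stems ending in -f add the prefix ha-; stems ending in -w double the final consonant and add -ob.
So vetamul → vetamulovi.

vetamulovi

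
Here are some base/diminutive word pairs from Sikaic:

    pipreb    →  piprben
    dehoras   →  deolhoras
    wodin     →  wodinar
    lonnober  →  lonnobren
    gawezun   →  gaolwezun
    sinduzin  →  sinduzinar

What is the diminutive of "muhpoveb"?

wodin and gawezun both end in -n yet inflect differently (wodinar, gaolwezun), so the final letter is not what conditions the rule; the last vowel is.
"muhpoveb" has last vowel 'e'. The stems whose last vowel is 'e' (lonnober → lonnobren, pipreb → piprben) delete the last vowel and add -en.
The other patterns: stems whose last vowel is 'i' add -ar; stems whose last vowel is 'a' or 'u' insert -ol- after the first vowel.
So muhpoveb → muhpovben.

muhpovben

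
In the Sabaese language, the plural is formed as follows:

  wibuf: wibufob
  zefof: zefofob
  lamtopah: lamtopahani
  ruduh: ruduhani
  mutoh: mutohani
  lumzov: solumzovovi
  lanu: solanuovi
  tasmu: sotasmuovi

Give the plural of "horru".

sohorruovi

wibuf and ruduh both have last vowel 'u' yet inflect differently (wibufob, ruduhani), so the last vowel is not what conditions the rule; the final letter is.
"horru" ends in -u. The stems ending in -u (lanu → solanuovi, tasmu → sotasmuovi) add so- … -ovi around the stem.
The other patterns: stems ending in -f add -ob; stems ending in -h add -ani.
So horru → sohorruovi.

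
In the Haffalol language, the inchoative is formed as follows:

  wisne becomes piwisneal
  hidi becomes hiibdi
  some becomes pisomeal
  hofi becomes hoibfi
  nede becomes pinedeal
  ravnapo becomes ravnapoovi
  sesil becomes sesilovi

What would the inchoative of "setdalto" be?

hidi and sesil both have last vowel 'i' yet inflect differently (hiibdi, sesilovi), so the last vowel is not what conditions the rule; the final letter is.
"setdalto" ends in -o. The one such stem in the data (ravnapo → ravnapoovi) adds -ovi, so the same rule applies.
The other patterns: stems ending in -e add pi- … -al around the stem; stems ending in -i insert -ib- after the first vowel.
So setdalto → setdaltoovi.

setdaltoovi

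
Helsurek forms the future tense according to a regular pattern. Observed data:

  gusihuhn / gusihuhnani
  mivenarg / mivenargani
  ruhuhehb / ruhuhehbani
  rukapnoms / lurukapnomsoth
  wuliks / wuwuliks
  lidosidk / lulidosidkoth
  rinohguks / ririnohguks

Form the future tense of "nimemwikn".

ninimemwikn

wuliks and rukapnoms both end in -s yet inflect differently (wuwuliks, lurukapnomsoth), so the final letter is not what conditions the rule; the second-to-last letter is.
"nimemwikn" has second-to-last letter 'k'. The stems whose second-to-last letter is 'k' (wuliks → wuwuliks, rinohguks → ririnohguks) repeat the first consonant+vowel as a prefix.
So nimemwikn → ninimemwikn.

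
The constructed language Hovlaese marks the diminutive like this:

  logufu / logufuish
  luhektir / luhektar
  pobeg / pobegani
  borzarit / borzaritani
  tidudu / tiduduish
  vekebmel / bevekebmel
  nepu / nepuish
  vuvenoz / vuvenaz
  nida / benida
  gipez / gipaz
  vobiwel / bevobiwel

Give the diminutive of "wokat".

"wokat" ends in -t. The one such stem in the data (borzarit → borzaritani) adds -ani, so the same rule applies.
So wokat → wokatani.

wokatani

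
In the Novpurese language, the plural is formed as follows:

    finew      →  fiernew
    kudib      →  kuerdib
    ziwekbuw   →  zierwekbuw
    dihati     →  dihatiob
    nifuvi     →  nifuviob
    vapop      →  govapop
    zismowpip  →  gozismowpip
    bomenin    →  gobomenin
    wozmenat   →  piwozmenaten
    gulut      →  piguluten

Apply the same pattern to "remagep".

goremagep

kudib and dihati both have last vowel 'i' yet inflect differently (kuerdib, dihatiob), so the last vowel is not what conditions the rule; the final letter is.
"remagep" ends in -p. The stems ending in -p (vapop → govapop, zismowpip → gozismowpip) add the prefix go-.
The other patterns: stems ending in -b or -w insert -er- after the first vowel; stems ending in -i add -ob; stems ending in -t add pi- … -en around the stem.
So remagep → goremagep.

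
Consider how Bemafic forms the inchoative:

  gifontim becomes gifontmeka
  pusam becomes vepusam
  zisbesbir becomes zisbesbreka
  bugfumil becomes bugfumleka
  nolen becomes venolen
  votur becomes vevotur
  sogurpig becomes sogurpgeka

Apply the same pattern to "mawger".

"mawger" has last vowel 'e'. The one such stem in the data (nolen → venolen) adds the prefix ve-, so the same rule applies.
The other pattern: stems whose last vowel is 'i' delete the last vowel and add -eka.
So mawger → vemawger.

vemawger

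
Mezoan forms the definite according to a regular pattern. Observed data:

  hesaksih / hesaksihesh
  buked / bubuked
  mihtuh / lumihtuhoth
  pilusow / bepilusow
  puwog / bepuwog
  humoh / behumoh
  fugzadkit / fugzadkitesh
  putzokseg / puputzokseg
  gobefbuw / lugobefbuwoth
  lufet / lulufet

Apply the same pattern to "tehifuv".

lutehifuvoth

hesaksih and humoh both end in -h yet inflect differently (hesaksihesh, behumoh), so the final letter is not what conditions the rule; the last vowel is.
"tehifuv" has last vowel 'u'. The stems whose last vowel is 'u' (gobefbuw → lugobefbuwoth, mihtuh → lumihtuhoth) add lu- … -oth around the stem.
The other patterns: stems whose last vowel is 'i' add -esh; stems whose last vowel is 'o' add the prefix be-; stems whose last vowel is 'e' repeat the first consonant+vowel as a prefix.
So tehifuv → lutehifuvoth.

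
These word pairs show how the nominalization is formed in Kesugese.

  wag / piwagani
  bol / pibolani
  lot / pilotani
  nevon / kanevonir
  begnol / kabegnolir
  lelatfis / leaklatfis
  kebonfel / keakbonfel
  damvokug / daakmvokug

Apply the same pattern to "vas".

"vas" has 1 vowel. The stems with 1 vowel (wag → piwagani, bol → pibolani, lot → pilotani) add pi- … -ani around the stem.
The other patterns: stems with 2 vowels add ka- … -ir around the stem; stems with 3 vowels insert -ak- after the first vowel.
So vas → pivasani.

pivasani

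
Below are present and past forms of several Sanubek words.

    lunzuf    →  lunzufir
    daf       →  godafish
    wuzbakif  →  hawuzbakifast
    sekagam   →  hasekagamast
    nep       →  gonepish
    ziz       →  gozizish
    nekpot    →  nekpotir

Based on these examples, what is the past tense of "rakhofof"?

harakhofofast

"rakhofof" has 3 vowels. The stems with 3 vowels (sekagam → hasekagamast, wuzbakif → hawuzbakifast) add ha- … -ast around the stem.
The other patterns: stems with 1 vowel add go- … -ish around the stem; stems with 2 vowels add -ir.
So rakhofof → harakhofofast.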